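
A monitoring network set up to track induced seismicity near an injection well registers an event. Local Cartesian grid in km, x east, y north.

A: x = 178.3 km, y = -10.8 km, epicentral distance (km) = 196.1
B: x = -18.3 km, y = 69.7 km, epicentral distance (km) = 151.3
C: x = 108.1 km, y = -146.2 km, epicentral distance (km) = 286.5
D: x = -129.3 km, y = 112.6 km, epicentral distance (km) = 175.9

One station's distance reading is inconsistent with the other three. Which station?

Solve using three stations at a time. Using A, C, D (subtract circle equations pairwise → linear system) gives (x, y) ≈ (45.4, 133.3).
Distances from that point to each station vs reported:
  A: calculated 196.1 vs reported 196.1 → residual 0.0 km
  B: calculated 90.0 vs reported 151.3 → residual 61.3 km
  C: calculated 286.5 vs reported 286.5 → residual 0.0 km
  D: calculated 175.9 vs reported 175.9 → residual 0.0 km
A, C, D are mutually consistent (residuals ≈ 0); B is off by 61.3 km.

B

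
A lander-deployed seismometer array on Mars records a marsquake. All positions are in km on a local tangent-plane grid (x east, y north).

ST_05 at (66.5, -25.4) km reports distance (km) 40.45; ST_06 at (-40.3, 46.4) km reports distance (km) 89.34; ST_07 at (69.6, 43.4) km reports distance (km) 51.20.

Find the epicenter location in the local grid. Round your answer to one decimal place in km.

37.9 km east, 3.2 km north

Circle about each station: (x − 66.5)² + (y + 25.4)² = 40.45²; (x + 40.3)² + (y − 46.4)² = 89.34²; (x − 69.6)² + (y − 43.4)² = 51.20².
Subtracting the ST_05 equation from the ST_06 and ST_07 equations removes the quadratic terms:
-213.6 x + 143.6 y = -7635.79
6.2 x + 137.6 y = 675.07
Solving the 2×2 system: x ≈ 37.9, y ≈ 3.2 km.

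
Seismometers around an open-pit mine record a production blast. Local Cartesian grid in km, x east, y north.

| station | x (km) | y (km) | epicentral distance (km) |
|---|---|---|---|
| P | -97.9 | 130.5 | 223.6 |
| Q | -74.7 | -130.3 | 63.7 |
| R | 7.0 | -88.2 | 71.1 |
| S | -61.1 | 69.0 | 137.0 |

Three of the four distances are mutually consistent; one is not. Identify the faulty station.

P

Solve using three stations at a time. Using Q, R, S (subtract circle equations pairwise → linear system) gives (x, y) ≈ (-61.2, -68.0).
Distances from that point to each station vs reported:
  P: calculated 201.9 vs reported 223.6 → residual 21.7 km
  Q: calculated 63.7 vs reported 63.7 → residual 0.0 km
  R: calculated 71.1 vs reported 71.1 → residual 0.0 km
  S: calculated 137.0 vs reported 137.0 → residual 0.0 km
Q, R, S are mutually consistent (residuals ≈ 0); P is off by 21.7 km.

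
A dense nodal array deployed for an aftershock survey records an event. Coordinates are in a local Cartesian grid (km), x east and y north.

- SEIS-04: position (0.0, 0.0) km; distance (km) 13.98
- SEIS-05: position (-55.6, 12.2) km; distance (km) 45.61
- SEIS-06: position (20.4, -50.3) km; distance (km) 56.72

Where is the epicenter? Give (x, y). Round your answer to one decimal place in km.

Circle about each station: x² + y² = 13.98²; (x + 55.6)² + (y − 12.2)² = 45.61²; (x − 20.4)² + (y + 50.3)² = 56.72².
Subtracting the SEIS-04 equation from the SEIS-05 and SEIS-06 equations removes the quadratic terms:
-111.2 x + 24.4 y = 1355.37
40.8 x − 100.6 y = -75.47
Solving the 2×2 system: x ≈ -13.2, y ≈ -4.6 km.
Check against SEIS-04 (with the unrounded x, y): √(x²+y²) = 13.98 ≈ 13.98 km. ✓

-13.2 km east, -4.6 km north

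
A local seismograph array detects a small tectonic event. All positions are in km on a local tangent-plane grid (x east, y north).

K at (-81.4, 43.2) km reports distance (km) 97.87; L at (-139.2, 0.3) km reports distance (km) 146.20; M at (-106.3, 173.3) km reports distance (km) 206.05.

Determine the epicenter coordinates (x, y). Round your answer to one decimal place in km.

7.0 km east, 1.2 km north

Circle about each station: (x + 81.4)² + (y − 43.2)² = 97.87²; (x + 139.2)² + (y − 0.3)² = 146.20²; (x + 106.3)² + (y − 173.3)² = 206.05².
Subtracting pairs of circle equations eliminates x²+y² and gives linear equations (the radical axes):
-115.6 x − 85.8 y = -911.37
-49.8 x + 260.2 y = -37.69
Solving the 2×2 system: x ≈ 7.0, y ≈ 1.2 km.
Check against K (with the unrounded x, y): √((x + 81.4)²+(y − 43.2)²) = 97.87 ≈ 97.87 km. ✓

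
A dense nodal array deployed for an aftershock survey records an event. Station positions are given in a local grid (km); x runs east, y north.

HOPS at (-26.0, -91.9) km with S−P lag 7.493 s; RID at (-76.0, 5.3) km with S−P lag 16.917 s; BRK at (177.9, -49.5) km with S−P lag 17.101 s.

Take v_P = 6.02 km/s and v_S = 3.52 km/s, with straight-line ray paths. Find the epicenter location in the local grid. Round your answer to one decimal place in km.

(36.9, -83.1)

Distance from S−P lag: d = Δt · v_P v_S / (v_P − v_S) = Δt · (6.02·3.52)/(6.02−3.52) ≈ 8.4762·Δt.
So d_HOPS = 63.51, d_RID = 143.39, d_BRK = 144.95 km.
Circle about each station: (x + 26.0)² + (y + 91.9)² = 63.51²; (x + 76.0)² + (y − 5.3)² = 143.39²; (x − 177.9)² + (y + 49.5)² = 144.95².
Subtracting pairs of circle equations eliminates x²+y² and gives linear equations (the radical axes):
-100.0 x + 194.4 y = -19844.69
407.8 x + 84.8 y = 8000.07
Solving the 2×2 system: x ≈ 36.9, y ≈ -83.1 km.
Check against HOPS (with the unrounded x, y): √((x + 26.0)²+(y + 91.9)²) = 63.51 ≈ 63.51 km. ✓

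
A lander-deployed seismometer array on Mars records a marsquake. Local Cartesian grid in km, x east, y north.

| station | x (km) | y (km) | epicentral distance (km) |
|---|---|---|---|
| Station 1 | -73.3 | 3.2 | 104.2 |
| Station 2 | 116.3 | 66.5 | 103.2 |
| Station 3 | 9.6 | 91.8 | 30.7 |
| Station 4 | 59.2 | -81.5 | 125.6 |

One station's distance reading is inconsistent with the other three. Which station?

Solve using three stations at a time. Using Station 1, Station 2, Station 3 (subtract circle equations pairwise → linear system) gives (x, y) ≈ (13.2, 61.3).
Distances from that point to each station vs reported:
  Station 1: calculated 104.2 vs reported 104.2 → residual 0.0 km
  Station 2: calculated 103.2 vs reported 103.2 → residual 0.0 km
  Station 3: calculated 30.7 vs reported 30.7 → residual 0.0 km
  Station 4: calculated 150.0 vs reported 125.6 → residual 24.4 km
Station 1, Station 2, Station 3 are mutually consistent (residuals ≈ 0); Station 4 is off by 24.4 km.

Station 4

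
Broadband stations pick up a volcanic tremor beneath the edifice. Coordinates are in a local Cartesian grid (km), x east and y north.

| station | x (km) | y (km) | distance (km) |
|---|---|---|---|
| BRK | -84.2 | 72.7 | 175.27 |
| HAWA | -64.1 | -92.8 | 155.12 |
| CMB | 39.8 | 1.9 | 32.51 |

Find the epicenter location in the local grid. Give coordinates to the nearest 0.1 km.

x ≈ 68.8 km, y ≈ -12.8 km

Circle about each station: (x + 84.2)² + (y − 72.7)² = 175.27²; (x + 64.1)² + (y + 92.8)² = 155.12²; (x − 39.8)² + (y − 1.9)² = 32.51².
Subtracting the BRK equation from the HAWA and CMB equations removes the quadratic terms:
40.2 x − 331.0 y = 7003.08
248.0 x − 141.6 y = 18875.39
Solving the 2×2 system: x ≈ 68.8, y ≈ -12.8 km.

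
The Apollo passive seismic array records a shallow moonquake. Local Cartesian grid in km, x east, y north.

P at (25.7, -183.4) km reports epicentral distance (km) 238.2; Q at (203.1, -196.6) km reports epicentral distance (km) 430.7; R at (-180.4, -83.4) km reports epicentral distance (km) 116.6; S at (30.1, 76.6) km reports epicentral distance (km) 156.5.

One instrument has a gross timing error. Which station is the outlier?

Solve using three stations at a time. Using P, R, S (subtract circle equations pairwise → linear system) gives (x, y) ≈ (-112.0, 11.0).
Distances from that point to each station vs reported:
  P: calculated 238.2 vs reported 238.2 → residual 0.0 km
  Q: calculated 377.3 vs reported 430.7 → residual 53.4 km
  R: calculated 116.6 vs reported 116.6 → residual 0.0 km
  S: calculated 156.5 vs reported 156.5 → residual 0.0 km
P, R, S are mutually consistent (residuals ≈ 0); Q is off by 53.4 km.

Q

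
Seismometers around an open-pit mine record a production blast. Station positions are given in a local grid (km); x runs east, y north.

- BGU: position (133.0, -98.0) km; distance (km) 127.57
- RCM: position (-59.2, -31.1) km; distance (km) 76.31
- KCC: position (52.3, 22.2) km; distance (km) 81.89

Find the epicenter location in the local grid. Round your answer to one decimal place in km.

14.6 km east, -50.5 km north

Circle about each station: (x − 133.0)² + (y + 98.0)² = 127.57²; (x + 59.2)² + (y + 31.1)² = 76.31²; (x − 52.3)² + (y − 22.2)² = 81.89².
Subtracting the BGU equation from the RCM and KCC equations removes the quadratic terms:
-384.4 x + 133.8 y = -12370.26
-161.4 x + 240.4 y = -14496.74
Solving the 2×2 system: x ≈ 14.6, y ≈ -50.5 km.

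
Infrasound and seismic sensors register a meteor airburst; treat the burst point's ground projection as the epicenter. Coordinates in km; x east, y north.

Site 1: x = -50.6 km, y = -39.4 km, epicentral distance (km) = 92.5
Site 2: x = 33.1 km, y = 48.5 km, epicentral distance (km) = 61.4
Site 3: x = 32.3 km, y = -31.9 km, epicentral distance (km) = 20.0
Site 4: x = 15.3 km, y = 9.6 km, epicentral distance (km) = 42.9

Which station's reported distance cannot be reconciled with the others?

Site 4

Solve using three stations at a time. Using Site 1, Site 2, Site 3 (subtract circle equations pairwise → linear system) gives (x, y) ≈ (38.0, -12.7).
Distances from that point to each station vs reported:
  Site 1: calculated 92.5 vs reported 92.5 → residual 0.0 km
  Site 2: calculated 61.4 vs reported 61.4 → residual 0.0 km
  Site 3: calculated 20.0 vs reported 20.0 → residual 0.0 km
  Site 4: calculated 31.8 vs reported 42.9 → residual 11.1 km
Site 1, Site 2, Site 3 are mutually consistent (residuals ≈ 0); Site 4 is off by 11.1 km.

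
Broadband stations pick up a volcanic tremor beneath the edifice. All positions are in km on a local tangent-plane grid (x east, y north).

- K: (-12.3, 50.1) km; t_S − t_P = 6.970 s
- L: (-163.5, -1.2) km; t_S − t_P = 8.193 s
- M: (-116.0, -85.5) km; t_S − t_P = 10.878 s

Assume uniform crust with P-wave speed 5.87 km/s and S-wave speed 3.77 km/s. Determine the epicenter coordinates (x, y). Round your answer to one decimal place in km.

Distance from S−P lag: d = Δt · v_P v_S / (v_P − v_S) = Δt · (5.87·3.77)/(5.87−3.77) ≈ 10.5380·Δt.
So d_K = 73.45, d_L = 86.34, d_M = 114.63 km.
Circle about each station: (x + 12.3)² + (y − 50.1)² = 73.45²; (x + 163.5)² + (y + 1.2)² = 86.34²; (x + 116.0)² + (y + 85.5)² = 114.63².
Subtracting pairs of circle equations eliminates x²+y² and gives linear equations (the radical axes):
-302.4 x − 102.6 y = 22012.70
-207.4 x − 271.2 y = 10359.82
Solving the 2×2 system: x ≈ -80.8, y ≈ 23.6 km.
Check against K (with the unrounded x, y): √((x + 12.3)²+(y − 50.1)²) = 73.45 ≈ 73.45 km. ✓

-80.8 km east, 23.6 km north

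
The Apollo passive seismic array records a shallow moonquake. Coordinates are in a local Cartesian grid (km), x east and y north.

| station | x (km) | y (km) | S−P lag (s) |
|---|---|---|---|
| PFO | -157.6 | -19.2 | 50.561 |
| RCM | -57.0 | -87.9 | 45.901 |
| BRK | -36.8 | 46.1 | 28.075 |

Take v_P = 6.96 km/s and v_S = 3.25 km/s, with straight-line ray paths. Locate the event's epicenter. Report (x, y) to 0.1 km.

(107.1, 138.8)

Distance from S−P lag: d = Δt · v_P v_S / (v_P − v_S) = Δt · (6.96·3.25)/(6.96−3.25) ≈ 6.0970·Δt.
So d_PFO = 308.27, d_RCM = 279.86, d_BRK = 171.17 km.
Circle about each station: (x + 157.6)² + (y + 19.2)² = 308.27²; (x + 57.0)² + (y + 87.9)² = 279.86²; (x + 36.8)² + (y − 46.1)² = 171.17².
Subtracting the PFO equation from the RCM and BRK equations removes the quadratic terms:
201.2 x − 137.4 y = 2477.78
241.6 x + 130.6 y = 44004.27
Solving the 2×2 system: x ≈ 107.1, y ≈ 138.8 km.
Check against PFO (with the unrounded x, y): √((x + 157.6)²+(y + 19.2)²) = 308.28 ≈ 308.27 km. ✓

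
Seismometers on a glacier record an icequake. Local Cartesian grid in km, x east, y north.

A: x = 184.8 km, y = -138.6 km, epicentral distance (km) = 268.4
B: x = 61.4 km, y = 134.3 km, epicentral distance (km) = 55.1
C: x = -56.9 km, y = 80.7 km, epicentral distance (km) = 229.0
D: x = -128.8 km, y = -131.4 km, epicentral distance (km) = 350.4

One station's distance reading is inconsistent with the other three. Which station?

Solve using three stations at a time. Using A, B, D (subtract circle equations pairwise → linear system) gives (x, y) ≈ (114.8, 120.5).
Distances from that point to each station vs reported:
  A: calculated 268.4 vs reported 268.4 → residual 0.0 km
  B: calculated 55.1 vs reported 55.1 → residual 0.0 km
  C: calculated 176.2 vs reported 229.0 → residual 52.8 km
  D: calculated 350.4 vs reported 350.4 → residual 0.0 km
A, B, D are mutually consistent (residuals ≈ 0); C is off by 52.8 km.

C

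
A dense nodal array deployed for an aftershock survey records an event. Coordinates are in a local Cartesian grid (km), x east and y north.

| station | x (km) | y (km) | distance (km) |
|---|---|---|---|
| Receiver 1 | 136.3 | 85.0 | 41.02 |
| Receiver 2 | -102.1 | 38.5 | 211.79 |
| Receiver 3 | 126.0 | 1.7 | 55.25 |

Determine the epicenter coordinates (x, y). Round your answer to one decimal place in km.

Circle about each station: (x − 136.3)² + (y − 85.0)² = 41.02²; (x + 102.1)² + (y − 38.5)² = 211.79²; (x − 126.0)² + (y − 1.7)² = 55.25².
Subtracting the Receiver 1 equation from the Receiver 2 and Receiver 3 equations removes the quadratic terms:
-476.8 x − 93.0 y = -57068.39
-20.6 x − 166.6 y = -11293.72
Solving the 2×2 system: x ≈ 109.1, y ≈ 54.3 km.
Check against Receiver 1 (with the unrounded x, y): √((x − 136.3)²+(y − 85.0)²) = 41.02 ≈ 41.02 km. ✓

109.1 km east, 54.3 km north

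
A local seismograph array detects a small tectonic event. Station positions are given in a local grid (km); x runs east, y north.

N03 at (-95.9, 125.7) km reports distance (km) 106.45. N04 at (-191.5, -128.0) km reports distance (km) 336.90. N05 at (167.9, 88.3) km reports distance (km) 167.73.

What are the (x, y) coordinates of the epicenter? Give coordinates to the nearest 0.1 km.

(9.2, 142.6)

Circle about each station: (x + 95.9)² + (y − 125.7)² = 106.45²; (x + 191.5)² + (y + 128.0)² = 336.90²; (x − 167.9)² + (y − 88.3)² = 167.73².
Subtracting the N03 equation from the N04 and N05 equations removes the quadratic terms:
-191.2 x − 507.4 y = -74111.06
527.6 x − 74.8 y = -5811.75
Solving the 2×2 system: x ≈ 9.2, y ≈ 142.6 km.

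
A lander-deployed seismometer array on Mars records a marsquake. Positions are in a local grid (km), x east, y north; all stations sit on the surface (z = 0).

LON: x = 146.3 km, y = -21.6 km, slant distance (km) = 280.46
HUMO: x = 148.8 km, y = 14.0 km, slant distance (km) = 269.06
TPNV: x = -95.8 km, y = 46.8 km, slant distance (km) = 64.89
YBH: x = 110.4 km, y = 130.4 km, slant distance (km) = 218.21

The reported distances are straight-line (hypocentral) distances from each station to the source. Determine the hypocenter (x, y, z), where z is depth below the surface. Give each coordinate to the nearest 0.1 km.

x ≈ -103.3 km, y ≈ 101.8 km, depth ≈ 33.6 km

Each station gives a sphere (x−x_i)² + (y−y_i)² + z² = d_i² (stations at z=0).
Subtracting the LON sphere from HUMO and TPNV: z² cancels, leaving linear equations in x and y:
5.0 x + 71.2 y = 6731.72
-484.2 x + 136.8 y = 63944.73
Solving: x ≈ -103.301, y ≈ 101.801 km (keep extra digits for the depth step; rounded: -103.3, 101.8).
Then from the LON sphere: z² = 280.46² − (x − 146.3)² − (y + 21.6)² with x = -103.301, y = 101.801, so z ≈ 33.606 ≈ 33.6 km.
Check against YBH (with the unrounded solution): distance 218.21 ≈ 218.21 km. ✓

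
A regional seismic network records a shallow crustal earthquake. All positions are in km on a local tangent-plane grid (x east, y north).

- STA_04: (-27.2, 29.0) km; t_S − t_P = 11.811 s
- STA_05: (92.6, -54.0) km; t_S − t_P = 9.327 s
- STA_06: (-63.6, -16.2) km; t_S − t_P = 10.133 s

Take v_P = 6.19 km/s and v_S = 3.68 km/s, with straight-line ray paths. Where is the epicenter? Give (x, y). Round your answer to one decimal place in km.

Distance from S−P lag: d = Δt · v_P v_S / (v_P − v_S) = Δt · (6.19·3.68)/(6.19−3.68) ≈ 9.0754·Δt.
So d_STA_04 = 107.19, d_STA_05 = 84.65, d_STA_06 = 91.96 km.
Circle about each station: (x + 27.2)² + (y − 29.0)² = 107.19²; (x − 92.6)² + (y + 54.0)² = 84.65²; (x + 63.6)² + (y + 16.2)² = 91.96².
Subtracting pairs of circle equations eliminates x²+y² and gives linear equations (the radical axes):
239.6 x − 166.0 y = 14233.99
-72.8 x − 90.4 y = 5759.61
Solving the 2×2 system: x ≈ 9.8, y ≈ -71.6 km.

(9.8, -71.6)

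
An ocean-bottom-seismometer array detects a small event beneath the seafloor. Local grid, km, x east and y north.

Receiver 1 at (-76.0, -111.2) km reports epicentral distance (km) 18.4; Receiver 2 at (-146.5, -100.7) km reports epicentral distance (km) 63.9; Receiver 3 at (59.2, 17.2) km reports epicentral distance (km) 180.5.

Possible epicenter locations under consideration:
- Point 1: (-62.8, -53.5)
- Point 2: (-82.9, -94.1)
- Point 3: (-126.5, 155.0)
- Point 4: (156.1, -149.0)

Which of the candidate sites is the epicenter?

Point 2

For each candidate, compare |candidate − station| to the reported distance:
Point 1: residuals Receiver 1 40.8, Receiver 2 32.2, Receiver 3 39.5 → max 40.8 km
Point 2: residuals Receiver 1 0.0, Receiver 2 0.0, Receiver 3 0.0 → max 0.0 km
Point 3: residuals Receiver 1 252.5, Receiver 2 192.6, Receiver 3 50.7 → max 252.5 km
Point 4: residuals Receiver 1 216.8, Receiver 2 242.5, Receiver 3 11.9 → max 242.5 km
Only Point 2 has all residuals ≈ 0.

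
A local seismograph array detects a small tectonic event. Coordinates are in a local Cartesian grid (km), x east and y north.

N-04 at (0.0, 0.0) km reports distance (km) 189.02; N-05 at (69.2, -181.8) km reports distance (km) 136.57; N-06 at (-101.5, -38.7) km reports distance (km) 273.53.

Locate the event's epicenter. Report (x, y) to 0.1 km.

167.7 km east, -87.2 km north

Circle about each station: x² + y² = 189.02²; (x − 69.2)² + (y + 181.8)² = 136.57²; (x + 101.5)² + (y + 38.7)² = 273.53².
Subtracting pairs of circle equations eliminates x²+y² and gives linear equations (the radical axes):
138.4 x − 363.6 y = 54917.08
-203.0 x − 77.4 y = -27290.16
Solving the 2×2 system: x ≈ 167.7, y ≈ -87.2 km.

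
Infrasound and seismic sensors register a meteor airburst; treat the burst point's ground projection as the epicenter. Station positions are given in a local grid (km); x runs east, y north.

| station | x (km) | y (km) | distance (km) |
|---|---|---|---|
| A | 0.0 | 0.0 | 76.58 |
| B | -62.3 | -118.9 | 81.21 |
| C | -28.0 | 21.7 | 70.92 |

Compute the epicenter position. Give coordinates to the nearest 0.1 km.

(-66.6, -37.8)

Circle about each station: x² + y² = 76.58²; (x + 62.3)² + (y + 118.9)² = 81.21²; (x + 28.0)² + (y − 21.7)² = 70.92².
Subtracting pairs of circle equations eliminates x²+y² and gives linear equations (the radical axes):
-124.6 x − 237.8 y = 17287.93
-56.0 x + 43.4 y = 2089.74
Solving the 2×2 system: x ≈ -66.6, y ≈ -37.8 km.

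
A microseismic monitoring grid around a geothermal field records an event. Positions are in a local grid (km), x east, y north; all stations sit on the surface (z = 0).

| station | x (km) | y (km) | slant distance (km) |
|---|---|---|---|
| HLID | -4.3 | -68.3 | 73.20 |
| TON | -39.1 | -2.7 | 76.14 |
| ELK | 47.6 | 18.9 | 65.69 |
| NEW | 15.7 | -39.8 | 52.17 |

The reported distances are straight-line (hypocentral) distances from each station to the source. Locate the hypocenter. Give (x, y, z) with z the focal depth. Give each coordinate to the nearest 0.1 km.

Each station gives a sphere (x−x_i)² + (y−y_i)² + z² = d_i² (stations at z=0).
Subtracting the HLID sphere from TON and ELK: z² cancels, leaving linear equations in x and y:
-69.6 x + 131.2 y = -3586.34
103.8 x + 174.4 y = -1017.35
Solving: x ≈ 19.101, y ≈ -17.202 km (keep extra digits for the depth step; rounded: 19.1, -17.2).
Then from the HLID sphere: z² = 73.20² − (x + 4.3)² − (y + 68.3)² with x = 19.101, y = -17.202, so z ≈ 46.900 ≈ 46.9 km.
Check against NEW (with the unrounded solution): distance 52.17 ≈ 52.17 km. ✓

(19.1, -17.2, 46.9)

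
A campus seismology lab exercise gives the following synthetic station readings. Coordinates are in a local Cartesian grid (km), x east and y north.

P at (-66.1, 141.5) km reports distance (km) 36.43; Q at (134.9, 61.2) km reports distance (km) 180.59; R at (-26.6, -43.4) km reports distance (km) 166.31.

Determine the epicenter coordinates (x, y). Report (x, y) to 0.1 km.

x ≈ -34.9 km, y ≈ 122.7 km

Circle about each station: (x + 66.1)² + (y − 141.5)² = 36.43²; (x − 134.9)² + (y − 61.2)² = 180.59²; (x + 26.6)² + (y + 43.4)² = 166.31².
Subtracting pairs of circle equations eliminates x²+y² and gives linear equations (the radical axes):
402.0 x − 160.6 y = -33733.61
79.0 x − 369.8 y = -48132.21
Solving the 2×2 system: x ≈ -34.9, y ≈ 122.7 km.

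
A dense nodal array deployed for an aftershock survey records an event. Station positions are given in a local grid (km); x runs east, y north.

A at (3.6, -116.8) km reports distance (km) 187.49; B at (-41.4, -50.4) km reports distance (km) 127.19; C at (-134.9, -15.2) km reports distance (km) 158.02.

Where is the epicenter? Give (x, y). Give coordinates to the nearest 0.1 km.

x ≈ -2.2 km, y ≈ 70.6 km

Circle about each station: (x − 3.6)² + (y + 116.8)² = 187.49²; (x + 41.4)² + (y + 50.4)² = 127.19²; (x + 134.9)² + (y + 15.2)² = 158.02².
Subtracting pairs of circle equations eliminates x²+y² and gives linear equations (the radical axes):
-90.0 x + 132.8 y = 9574.12
-277.0 x + 203.2 y = 14956.03
Solving the 2×2 system: x ≈ -2.2, y ≈ 70.6 km.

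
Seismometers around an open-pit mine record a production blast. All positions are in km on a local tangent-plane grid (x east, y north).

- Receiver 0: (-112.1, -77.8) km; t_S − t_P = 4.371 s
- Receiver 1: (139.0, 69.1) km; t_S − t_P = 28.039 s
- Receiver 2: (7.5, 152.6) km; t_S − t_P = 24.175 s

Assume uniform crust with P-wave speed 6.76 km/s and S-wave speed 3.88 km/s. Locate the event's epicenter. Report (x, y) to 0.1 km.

Distance from S−P lag: d = Δt · v_P v_S / (v_P − v_S) = Δt · (6.76·3.88)/(6.76−3.88) ≈ 9.1072·Δt.
So d_Receiver 0 = 39.81, d_Receiver 1 = 255.36, d_Receiver 2 = 220.17 km.
Circle about each station: (x + 112.1)² + (y + 77.8)² = 39.81²; (x − 139.0)² + (y − 69.1)² = 255.36²; (x − 7.5)² + (y − 152.6)² = 220.17².
Subtracting the Receiver 0 equation from the Receiver 1 and Receiver 2 equations removes the quadratic terms:
502.2 x + 293.8 y = -58147.33
239.2 x + 460.8 y = -42166.23
Solving the 2×2 system: x ≈ -89.4, y ≈ -45.1 km.
Check against Receiver 0 (with the unrounded x, y): √((x + 112.1)²+(y + 77.8)²) = 39.81 ≈ 39.81 km. ✓

-89.4 km east, -45.1 km north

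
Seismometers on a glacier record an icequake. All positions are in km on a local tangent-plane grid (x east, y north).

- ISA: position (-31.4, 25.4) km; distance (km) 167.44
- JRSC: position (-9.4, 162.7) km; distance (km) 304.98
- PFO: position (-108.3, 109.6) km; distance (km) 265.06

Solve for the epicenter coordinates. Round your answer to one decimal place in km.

Circle about each station: (x + 31.4)² + (y − 25.4)² = 167.44²; (x + 9.4)² + (y − 162.7)² = 304.98²; (x + 108.3)² + (y − 109.6)² = 265.06².
Subtracting the ISA equation from the JRSC and PFO equations removes the quadratic terms:
44.0 x + 274.6 y = -40048.12
-153.8 x + 168.4 y = -20110.72
Solving the 2×2 system: x ≈ -24.6, y ≈ -141.9 km.

-24.6 km east, -141.9 km north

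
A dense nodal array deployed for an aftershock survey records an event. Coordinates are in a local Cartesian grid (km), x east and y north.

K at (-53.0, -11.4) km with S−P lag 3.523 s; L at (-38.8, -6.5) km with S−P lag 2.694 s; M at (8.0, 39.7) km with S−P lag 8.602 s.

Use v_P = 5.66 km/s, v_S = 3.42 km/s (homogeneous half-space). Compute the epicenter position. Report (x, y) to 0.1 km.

Distance from S−P lag: d = Δt · v_P v_S / (v_P − v_S) = Δt · (5.66·3.42)/(5.66−3.42) ≈ 8.6416·Δt.
So d_K = 30.44, d_L = 23.28, d_M = 74.34 km.
Circle about each station: (x + 53.0)² + (y + 11.4)² = 30.44²; (x + 38.8)² + (y + 6.5)² = 23.28²; (x − 8.0)² + (y − 39.7)² = 74.34².
Subtracting the K equation from the L and M equations removes the quadratic terms:
28.4 x + 9.8 y = -1006.63
122.0 x + 102.2 y = -5898.71
Solving the 2×2 system: x ≈ -26.4, y ≈ -26.2 km.

x ≈ -26.4 km, y ≈ -26.2 km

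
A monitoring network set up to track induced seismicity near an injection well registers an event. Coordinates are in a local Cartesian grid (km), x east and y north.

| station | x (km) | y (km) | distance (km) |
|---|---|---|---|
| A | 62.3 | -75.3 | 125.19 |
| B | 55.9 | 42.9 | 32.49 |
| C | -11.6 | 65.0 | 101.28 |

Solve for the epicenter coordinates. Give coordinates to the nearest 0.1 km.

Circle about each station: (x − 62.3)² + (y + 75.3)² = 125.19²; (x − 55.9)² + (y − 42.9)² = 32.49²; (x + 11.6)² + (y − 65.0)² = 101.28².
Subtracting the A equation from the B and C equations removes the quadratic terms:
-12.8 x + 236.4 y = 10030.78
-147.8 x + 280.6 y = 223.08
Solving the 2×2 system: x ≈ 88.1, y ≈ 47.2 km.

88.1 km east, 47.2 km north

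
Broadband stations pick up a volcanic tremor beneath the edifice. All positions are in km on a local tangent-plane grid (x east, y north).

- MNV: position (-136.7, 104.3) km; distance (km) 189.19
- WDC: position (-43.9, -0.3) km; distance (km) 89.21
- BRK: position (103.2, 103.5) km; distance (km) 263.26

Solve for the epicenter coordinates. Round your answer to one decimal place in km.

-87.2 km east, -78.3 km north

Circle about each station: (x + 136.7)² + (y − 104.3)² = 189.19²; (x + 43.9)² + (y + 0.3)² = 89.21²; (x − 103.2)² + (y − 103.5)² = 263.26².
Subtracting the MNV equation from the WDC and BRK equations removes the quadratic terms:
185.6 x − 209.2 y = 196.35
479.8 x − 1.6 y = -41715.86
Solving the 2×2 system: x ≈ -87.2, y ≈ -78.3 km.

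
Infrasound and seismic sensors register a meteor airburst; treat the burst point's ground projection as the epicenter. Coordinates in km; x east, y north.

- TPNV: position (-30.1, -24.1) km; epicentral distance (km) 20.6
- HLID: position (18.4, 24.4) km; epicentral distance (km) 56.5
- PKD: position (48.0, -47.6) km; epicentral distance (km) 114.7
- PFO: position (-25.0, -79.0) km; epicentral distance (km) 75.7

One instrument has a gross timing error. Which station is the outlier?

Solve using three stations at a time. Using TPNV, HLID, PFO (subtract circle equations pairwise → linear system) gives (x, y) ≈ (-30.7, -3.5).
Distances from that point to each station vs reported:
  TPNV: calculated 20.6 vs reported 20.6 → residual 0.0 km
  HLID: calculated 56.5 vs reported 56.5 → residual 0.0 km
  PKD: calculated 90.2 vs reported 114.7 → residual 24.5 km
  PFO: calculated 75.7 vs reported 75.7 → residual 0.0 km
TPNV, HLID, PFO are mutually consistent (residuals ≈ 0); PKD is off by 24.5 km.

PKD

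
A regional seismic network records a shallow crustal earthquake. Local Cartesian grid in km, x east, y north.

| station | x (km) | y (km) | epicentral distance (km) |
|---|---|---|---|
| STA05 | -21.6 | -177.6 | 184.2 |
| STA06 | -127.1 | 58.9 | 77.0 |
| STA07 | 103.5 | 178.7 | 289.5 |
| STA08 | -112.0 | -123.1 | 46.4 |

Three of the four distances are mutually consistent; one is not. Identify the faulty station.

Solve using three stations at a time. Using STA05, STA06, STA07 (subtract circle equations pairwise → linear system) gives (x, y) ≈ (-110.5, -16.3).
Distances from that point to each station vs reported:
  STA05: calculated 184.2 vs reported 184.2 → residual 0.0 km
  STA06: calculated 77.0 vs reported 77.0 → residual 0.0 km
  STA07: calculated 289.5 vs reported 289.5 → residual 0.0 km
  STA08: calculated 106.8 vs reported 46.4 → residual 60.4 km
STA05, STA06, STA07 are mutually consistent (residuals ≈ 0); STA08 is off by 60.4 km.

STA08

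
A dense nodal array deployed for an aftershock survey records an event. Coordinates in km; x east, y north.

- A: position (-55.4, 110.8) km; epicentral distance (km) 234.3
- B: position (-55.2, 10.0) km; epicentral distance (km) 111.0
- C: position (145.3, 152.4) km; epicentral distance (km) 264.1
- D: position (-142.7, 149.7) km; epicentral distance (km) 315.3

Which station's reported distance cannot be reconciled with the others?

Solve using three stations at a time. Using A, C, D (subtract circle equations pairwise → linear system) gives (x, y) ≈ (55.1, -96.0).
Distances from that point to each station vs reported:
  A: calculated 234.5 vs reported 234.3 → residual 0.2 km
  B: calculated 153.0 vs reported 111.0 → residual 42.0 km
  C: calculated 264.2 vs reported 264.1 → residual 0.1 km
  D: calculated 315.4 vs reported 315.3 → residual 0.1 km
A, C, D are mutually consistent (residuals ≈ 0); B is off by 42.0 km.

B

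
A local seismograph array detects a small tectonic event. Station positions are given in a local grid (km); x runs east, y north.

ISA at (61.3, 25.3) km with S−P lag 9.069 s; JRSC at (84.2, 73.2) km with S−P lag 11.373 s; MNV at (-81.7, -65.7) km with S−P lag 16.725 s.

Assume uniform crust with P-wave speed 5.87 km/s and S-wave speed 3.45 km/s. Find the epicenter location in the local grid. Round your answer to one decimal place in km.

Distance from S−P lag: d = Δt · v_P v_S / (v_P − v_S) = Δt · (5.87·3.45)/(5.87−3.45) ≈ 8.3684·Δt.
So d_ISA = 75.89, d_JRSC = 95.17, d_MNV = 139.96 km.
Circle about each station: (x − 61.3)² + (y − 25.3)² = 75.89²; (x − 84.2)² + (y − 73.2)² = 95.17²; (x + 81.7)² + (y + 65.7)² = 139.96².
Subtracting the ISA equation from the JRSC and MNV equations removes the quadratic terms:
45.8 x + 95.8 y = 4752.06
-286.0 x − 182.0 y = -7235.91
Solving the 2×2 system: x ≈ -9.0, y ≈ 53.9 km.

(-9.0, 53.9)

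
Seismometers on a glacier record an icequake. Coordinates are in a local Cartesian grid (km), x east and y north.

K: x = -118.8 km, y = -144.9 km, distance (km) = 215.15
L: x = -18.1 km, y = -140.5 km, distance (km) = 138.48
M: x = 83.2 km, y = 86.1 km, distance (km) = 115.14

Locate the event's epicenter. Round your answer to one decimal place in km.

Circle about each station: (x + 118.8)² + (y + 144.9)² = 215.15²; (x + 18.1)² + (y + 140.5)² = 138.48²; (x − 83.2)² + (y − 86.1)² = 115.14².
Subtracting the K equation from the L and M equations removes the quadratic terms:
201.4 x + 8.8 y = 12071.22
404.0 x + 462.0 y = 12258.30
Solving the 2×2 system: x ≈ 61.1, y ≈ -26.9 km.

61.1 km east, -26.9 km north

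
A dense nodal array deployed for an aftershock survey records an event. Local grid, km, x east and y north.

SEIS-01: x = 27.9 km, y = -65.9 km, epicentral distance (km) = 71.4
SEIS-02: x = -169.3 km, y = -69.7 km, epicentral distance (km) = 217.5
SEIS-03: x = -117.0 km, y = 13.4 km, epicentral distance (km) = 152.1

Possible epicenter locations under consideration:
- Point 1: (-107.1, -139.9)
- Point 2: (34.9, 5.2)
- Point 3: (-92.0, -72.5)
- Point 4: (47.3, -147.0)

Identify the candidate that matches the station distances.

For each candidate, compare |candidate − station| to the reported distance:
Point 1: residuals SEIS-01 82.6, SEIS-02 123.7, SEIS-03 1.5 → max 123.7 km
Point 2: residuals SEIS-01 0.0, SEIS-02 0.0, SEIS-03 0.0 → max 0.0 km
Point 3: residuals SEIS-01 48.7, SEIS-02 140.1, SEIS-03 62.6 → max 140.1 km
Point 4: residuals SEIS-01 12.0, SEIS-02 12.5, SEIS-03 77.5 → max 77.5 km
Only Point 2 has all residuals ≈ 0.

Point 2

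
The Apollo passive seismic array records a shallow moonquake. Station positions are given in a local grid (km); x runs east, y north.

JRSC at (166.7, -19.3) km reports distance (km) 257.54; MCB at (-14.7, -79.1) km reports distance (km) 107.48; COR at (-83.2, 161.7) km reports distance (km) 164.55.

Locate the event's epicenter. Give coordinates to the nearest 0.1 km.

(-90.3, -2.7)

Circle about each station: (x − 166.7)² + (y + 19.3)² = 257.54²; (x + 14.7)² + (y + 79.1)² = 107.48²; (x + 83.2)² + (y − 161.7)² = 164.55².
Subtracting the JRSC equation from the MCB and COR equations removes the quadratic terms:
-362.8 x − 119.6 y = 33086.42
-499.8 x + 362.0 y = 44157.90
Solving the 2×2 system: x ≈ -90.3, y ≈ -2.7 km.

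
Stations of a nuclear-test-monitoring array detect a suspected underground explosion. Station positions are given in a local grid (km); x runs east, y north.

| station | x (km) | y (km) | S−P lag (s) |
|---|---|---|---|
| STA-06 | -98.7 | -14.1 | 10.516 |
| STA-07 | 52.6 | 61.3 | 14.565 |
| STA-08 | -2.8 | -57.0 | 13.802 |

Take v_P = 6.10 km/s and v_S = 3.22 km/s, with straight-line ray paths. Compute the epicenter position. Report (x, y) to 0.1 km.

-41.3 km east, 28.9 km north

Distance from S−P lag: d = Δt · v_P v_S / (v_P − v_S) = Δt · (6.10·3.22)/(6.10−3.22) ≈ 6.8201·Δt.
So d_STA-06 = 71.72, d_STA-07 = 99.34, d_STA-08 = 94.13 km.
Circle about each station: (x + 98.7)² + (y + 14.1)² = 71.72²; (x − 52.6)² + (y − 61.3)² = 99.34²; (x + 2.8)² + (y + 57.0)² = 94.13².
Subtracting pairs of circle equations eliminates x²+y² and gives linear equations (the radical axes):
302.6 x + 150.8 y = -8140.73
191.8 x − 85.8 y = -10400.36
Solving the 2×2 system: x ≈ -41.3, y ≈ 28.9 km.
Check against STA-06 (with the unrounded x, y): √((x + 98.7)²+(y + 14.1)²) = 71.71 ≈ 71.72 km. ✓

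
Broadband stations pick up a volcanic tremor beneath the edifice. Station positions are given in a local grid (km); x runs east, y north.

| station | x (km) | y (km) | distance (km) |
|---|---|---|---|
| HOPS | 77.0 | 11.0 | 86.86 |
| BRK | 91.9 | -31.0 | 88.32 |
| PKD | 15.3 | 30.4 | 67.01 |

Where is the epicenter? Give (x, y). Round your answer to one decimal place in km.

(3.7, -35.6)

Circle about each station: (x − 77.0)² + (y − 11.0)² = 86.86²; (x − 91.9)² + (y + 31.0)² = 88.32²; (x − 15.3)² + (y − 30.4)² = 67.01².
Subtracting the HOPS equation from the BRK and PKD equations removes the quadratic terms:
29.8 x − 84.0 y = 3100.85
-123.4 x + 38.8 y = -1837.43
Solving the 2×2 system: x ≈ 3.7, y ≈ -35.6 km.
Check against HOPS (with the unrounded x, y): √((x − 77.0)²+(y − 11.0)²) = 86.86 ≈ 86.86 km. ✓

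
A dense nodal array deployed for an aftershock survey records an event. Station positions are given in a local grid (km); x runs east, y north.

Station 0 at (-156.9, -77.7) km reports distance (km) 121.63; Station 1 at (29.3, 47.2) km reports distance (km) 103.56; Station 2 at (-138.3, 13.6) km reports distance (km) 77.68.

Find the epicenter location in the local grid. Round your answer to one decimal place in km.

Circle about each station: (x + 156.9)² + (y + 77.7)² = 121.63²; (x − 29.3)² + (y − 47.2)² = 103.56²; (x + 138.3)² + (y − 13.6)² = 77.68².
Subtracting pairs of circle equations eliminates x²+y² and gives linear equations (the radical axes):
372.4 x + 249.8 y = -23499.39
37.2 x + 182.6 y = -2583.38
Solving the 2×2 system: x ≈ -62.1, y ≈ -1.5 km.
Check against Station 0 (with the unrounded x, y): √((x + 156.9)²+(y + 77.7)²) = 121.63 ≈ 121.63 km. ✓

-62.1 km east, -1.5 km north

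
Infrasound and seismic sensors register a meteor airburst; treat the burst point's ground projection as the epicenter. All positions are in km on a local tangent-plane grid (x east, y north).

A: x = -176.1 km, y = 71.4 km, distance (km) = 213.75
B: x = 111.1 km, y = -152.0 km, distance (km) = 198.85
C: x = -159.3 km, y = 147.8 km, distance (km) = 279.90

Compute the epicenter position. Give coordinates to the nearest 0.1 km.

Circle about each station: (x + 176.1)² + (y − 71.4)² = 213.75²; (x − 111.1)² + (y + 152.0)² = 198.85²; (x + 159.3)² + (y − 147.8)² = 279.90².
Subtracting the A equation from the B and C equations removes the quadratic terms:
574.4 x − 446.8 y = 5485.78
33.6 x + 152.8 y = -21542.79
Solving the 2×2 system: x ≈ -85.5, y ≈ -122.2 km.

(-85.5, -122.2)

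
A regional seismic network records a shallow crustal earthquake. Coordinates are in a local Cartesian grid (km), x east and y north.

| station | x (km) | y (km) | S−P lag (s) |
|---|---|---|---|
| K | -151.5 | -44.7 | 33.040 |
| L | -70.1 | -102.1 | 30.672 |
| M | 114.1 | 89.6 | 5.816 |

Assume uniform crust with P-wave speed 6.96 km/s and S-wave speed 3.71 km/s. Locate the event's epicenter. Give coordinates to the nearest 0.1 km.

(68.7, 98.2)

Distance from S−P lag: d = Δt · v_P v_S / (v_P − v_S) = Δt · (6.96·3.71)/(6.96−3.71) ≈ 7.9451·Δt.
So d_K = 262.51, d_L = 243.69, d_M = 46.21 km.
Circle about each station: (x + 151.5)² + (y + 44.7)² = 262.51²; (x + 70.1)² + (y + 102.1)² = 243.69²; (x − 114.1)² + (y − 89.6)² = 46.21².
Subtracting the K equation from the L and M equations removes the quadratic terms:
162.8 x − 114.8 y = -85.24
531.2 x + 268.6 y = 62872.77
Solving the 2×2 system: x ≈ 68.7, y ≈ 98.2 km.
Check against K (with the unrounded x, y): √((x + 151.5)²+(y + 44.7)²) = 262.51 ≈ 262.51 km. ✓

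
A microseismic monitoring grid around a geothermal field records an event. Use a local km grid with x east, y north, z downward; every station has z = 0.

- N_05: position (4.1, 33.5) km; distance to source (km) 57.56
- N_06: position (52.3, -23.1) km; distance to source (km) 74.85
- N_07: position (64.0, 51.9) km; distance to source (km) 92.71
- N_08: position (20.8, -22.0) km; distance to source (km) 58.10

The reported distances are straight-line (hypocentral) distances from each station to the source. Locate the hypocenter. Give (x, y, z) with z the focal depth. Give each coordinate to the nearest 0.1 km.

Each station gives a sphere (x−x_i)² + (y−y_i)² + z² = d_i² (stations at z=0).
Subtracting the N_05 sphere from N_06 and N_07: z² cancels, leaving linear equations in x and y:
96.4 x − 113.2 y = -159.53
119.8 x + 36.8 y = 368.56
Solving: x ≈ 2.095, y ≈ 3.194 km (keep extra digits for the depth step; rounded: 2.1, 3.2).
Then from the N_05 sphere: z² = 57.56² − (x − 4.1)² − (y − 33.5)² with x = 2.095, y = 3.194, so z ≈ 48.895 ≈ 48.9 km.

(2.1, 3.2, 48.9)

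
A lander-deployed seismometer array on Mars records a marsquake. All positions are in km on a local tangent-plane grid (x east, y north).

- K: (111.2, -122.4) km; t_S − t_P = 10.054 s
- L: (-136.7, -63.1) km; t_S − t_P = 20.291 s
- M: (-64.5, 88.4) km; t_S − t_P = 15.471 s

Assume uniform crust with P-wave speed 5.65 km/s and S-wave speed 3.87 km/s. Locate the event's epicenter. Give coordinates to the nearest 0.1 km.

104.2 km east, 0.9 km north

Distance from S−P lag: d = Δt · v_P v_S / (v_P − v_S) = Δt · (5.65·3.87)/(5.65−3.87) ≈ 12.2840·Δt.
So d_K = 123.50, d_L = 249.25, d_M = 190.05 km.
Circle about each station: (x − 111.2)² + (y + 122.4)² = 123.50²; (x + 136.7)² + (y + 63.1)² = 249.25²; (x + 64.5)² + (y − 88.4)² = 190.05².
Subtracting the K equation from the L and M equations removes the quadratic terms:
-495.8 x + 118.6 y = -51552.01
-351.4 x + 421.6 y = -36239.14
Solving the 2×2 system: x ≈ 104.2, y ≈ 0.9 km.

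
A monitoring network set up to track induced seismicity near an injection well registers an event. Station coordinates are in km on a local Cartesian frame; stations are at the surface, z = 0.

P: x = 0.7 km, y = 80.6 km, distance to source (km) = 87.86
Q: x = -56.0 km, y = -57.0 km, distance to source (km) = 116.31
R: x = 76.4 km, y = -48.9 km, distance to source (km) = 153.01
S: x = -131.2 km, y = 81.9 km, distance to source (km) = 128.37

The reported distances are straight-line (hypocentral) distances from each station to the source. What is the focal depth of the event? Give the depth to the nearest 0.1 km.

Each station gives a sphere (x−x_i)² + (y−y_i)² + z² = d_i² (stations at z=0).
Subtracting the P sphere from Q and R: z² cancels, leaving linear equations in x and y:
-113.4 x − 275.2 y = -5920.49
151.4 x − 259.0 y = -13961.36
Solving: x ≈ -32.501, y ≈ 34.906 km (keep extra digits for the depth step; rounded: -32.5, 34.9).
Then from the P sphere: z² = 87.86² − (x − 0.7)² − (y − 80.6)² with x = -32.501, y = 34.906, so z ≈ 67.299 ≈ 67.3 km.

depth ≈ 67.3 km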